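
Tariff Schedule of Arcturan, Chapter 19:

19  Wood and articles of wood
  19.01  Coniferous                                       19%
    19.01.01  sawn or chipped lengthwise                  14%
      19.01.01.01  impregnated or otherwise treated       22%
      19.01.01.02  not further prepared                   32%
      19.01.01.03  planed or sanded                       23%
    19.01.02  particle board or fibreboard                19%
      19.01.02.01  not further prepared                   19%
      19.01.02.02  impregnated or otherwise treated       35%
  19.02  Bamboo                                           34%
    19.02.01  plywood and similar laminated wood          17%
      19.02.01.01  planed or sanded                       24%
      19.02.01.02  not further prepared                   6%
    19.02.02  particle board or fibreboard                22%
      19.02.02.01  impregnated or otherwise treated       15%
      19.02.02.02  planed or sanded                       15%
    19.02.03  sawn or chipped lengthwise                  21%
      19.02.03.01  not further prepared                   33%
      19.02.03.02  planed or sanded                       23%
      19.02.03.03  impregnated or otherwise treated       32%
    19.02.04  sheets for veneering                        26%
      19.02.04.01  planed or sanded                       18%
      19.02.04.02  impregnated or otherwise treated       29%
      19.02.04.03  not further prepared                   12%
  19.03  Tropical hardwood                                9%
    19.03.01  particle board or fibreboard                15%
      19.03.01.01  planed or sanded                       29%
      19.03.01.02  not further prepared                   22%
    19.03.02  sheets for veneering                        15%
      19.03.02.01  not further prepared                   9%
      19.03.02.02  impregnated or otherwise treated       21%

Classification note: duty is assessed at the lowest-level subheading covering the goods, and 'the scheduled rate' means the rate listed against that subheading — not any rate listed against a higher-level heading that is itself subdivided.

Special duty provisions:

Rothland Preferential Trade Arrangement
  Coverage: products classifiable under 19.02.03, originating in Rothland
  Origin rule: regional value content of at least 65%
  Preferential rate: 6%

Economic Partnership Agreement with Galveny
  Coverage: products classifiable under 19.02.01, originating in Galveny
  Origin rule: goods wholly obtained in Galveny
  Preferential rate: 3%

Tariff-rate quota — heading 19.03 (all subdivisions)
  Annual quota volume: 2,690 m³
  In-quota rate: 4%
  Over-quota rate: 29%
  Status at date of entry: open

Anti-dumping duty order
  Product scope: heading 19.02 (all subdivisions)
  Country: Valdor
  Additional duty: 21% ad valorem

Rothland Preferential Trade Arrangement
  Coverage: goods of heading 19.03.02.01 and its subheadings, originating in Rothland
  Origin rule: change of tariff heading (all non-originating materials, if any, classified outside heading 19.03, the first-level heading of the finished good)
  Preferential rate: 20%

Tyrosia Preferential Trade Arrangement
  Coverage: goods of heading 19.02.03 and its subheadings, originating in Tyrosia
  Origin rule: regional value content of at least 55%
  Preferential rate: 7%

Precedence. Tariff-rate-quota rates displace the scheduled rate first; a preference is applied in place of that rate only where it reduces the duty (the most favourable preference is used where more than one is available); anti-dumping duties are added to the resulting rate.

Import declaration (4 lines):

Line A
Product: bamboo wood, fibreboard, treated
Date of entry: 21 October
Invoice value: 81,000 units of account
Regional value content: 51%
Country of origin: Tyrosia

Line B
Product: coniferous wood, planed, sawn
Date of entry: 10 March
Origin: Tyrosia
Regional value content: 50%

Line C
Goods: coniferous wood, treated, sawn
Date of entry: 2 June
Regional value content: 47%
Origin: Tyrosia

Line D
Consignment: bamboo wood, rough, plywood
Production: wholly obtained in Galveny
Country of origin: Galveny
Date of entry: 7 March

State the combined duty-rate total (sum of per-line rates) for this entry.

Line A: bamboo → 19.02; fibreboard → 19.02.02; treated → 19.02.02.01. Scheduled 15%. Tyrosia agreement on 19.02.03: 19.02.02.01 not covered. → 15%.
Line B: coniferous → 19.01; sawn → 19.01.01; planed → 19.01.01.03. Scheduled 23%. Tyrosia agreement on 19.02.03: 19.01.01.03 not covered. → 23%.
Line C: coniferous → 19.01; sawn → 19.01.01; treated → 19.01.01.01. Scheduled 22%. Tyrosia agreement on 19.02.03: 19.01.01.01 not covered. → 22%.
Line D: bamboo → 19.02; plywood → 19.02.01; rough → 19.02.01.02. Scheduled 6%. Galveny agreement on 19.02.01: wholly obtained → 3% available; preferential 3%. → 3%.
Sum: 15% + 23% + 22% + 3% = 63%.

63%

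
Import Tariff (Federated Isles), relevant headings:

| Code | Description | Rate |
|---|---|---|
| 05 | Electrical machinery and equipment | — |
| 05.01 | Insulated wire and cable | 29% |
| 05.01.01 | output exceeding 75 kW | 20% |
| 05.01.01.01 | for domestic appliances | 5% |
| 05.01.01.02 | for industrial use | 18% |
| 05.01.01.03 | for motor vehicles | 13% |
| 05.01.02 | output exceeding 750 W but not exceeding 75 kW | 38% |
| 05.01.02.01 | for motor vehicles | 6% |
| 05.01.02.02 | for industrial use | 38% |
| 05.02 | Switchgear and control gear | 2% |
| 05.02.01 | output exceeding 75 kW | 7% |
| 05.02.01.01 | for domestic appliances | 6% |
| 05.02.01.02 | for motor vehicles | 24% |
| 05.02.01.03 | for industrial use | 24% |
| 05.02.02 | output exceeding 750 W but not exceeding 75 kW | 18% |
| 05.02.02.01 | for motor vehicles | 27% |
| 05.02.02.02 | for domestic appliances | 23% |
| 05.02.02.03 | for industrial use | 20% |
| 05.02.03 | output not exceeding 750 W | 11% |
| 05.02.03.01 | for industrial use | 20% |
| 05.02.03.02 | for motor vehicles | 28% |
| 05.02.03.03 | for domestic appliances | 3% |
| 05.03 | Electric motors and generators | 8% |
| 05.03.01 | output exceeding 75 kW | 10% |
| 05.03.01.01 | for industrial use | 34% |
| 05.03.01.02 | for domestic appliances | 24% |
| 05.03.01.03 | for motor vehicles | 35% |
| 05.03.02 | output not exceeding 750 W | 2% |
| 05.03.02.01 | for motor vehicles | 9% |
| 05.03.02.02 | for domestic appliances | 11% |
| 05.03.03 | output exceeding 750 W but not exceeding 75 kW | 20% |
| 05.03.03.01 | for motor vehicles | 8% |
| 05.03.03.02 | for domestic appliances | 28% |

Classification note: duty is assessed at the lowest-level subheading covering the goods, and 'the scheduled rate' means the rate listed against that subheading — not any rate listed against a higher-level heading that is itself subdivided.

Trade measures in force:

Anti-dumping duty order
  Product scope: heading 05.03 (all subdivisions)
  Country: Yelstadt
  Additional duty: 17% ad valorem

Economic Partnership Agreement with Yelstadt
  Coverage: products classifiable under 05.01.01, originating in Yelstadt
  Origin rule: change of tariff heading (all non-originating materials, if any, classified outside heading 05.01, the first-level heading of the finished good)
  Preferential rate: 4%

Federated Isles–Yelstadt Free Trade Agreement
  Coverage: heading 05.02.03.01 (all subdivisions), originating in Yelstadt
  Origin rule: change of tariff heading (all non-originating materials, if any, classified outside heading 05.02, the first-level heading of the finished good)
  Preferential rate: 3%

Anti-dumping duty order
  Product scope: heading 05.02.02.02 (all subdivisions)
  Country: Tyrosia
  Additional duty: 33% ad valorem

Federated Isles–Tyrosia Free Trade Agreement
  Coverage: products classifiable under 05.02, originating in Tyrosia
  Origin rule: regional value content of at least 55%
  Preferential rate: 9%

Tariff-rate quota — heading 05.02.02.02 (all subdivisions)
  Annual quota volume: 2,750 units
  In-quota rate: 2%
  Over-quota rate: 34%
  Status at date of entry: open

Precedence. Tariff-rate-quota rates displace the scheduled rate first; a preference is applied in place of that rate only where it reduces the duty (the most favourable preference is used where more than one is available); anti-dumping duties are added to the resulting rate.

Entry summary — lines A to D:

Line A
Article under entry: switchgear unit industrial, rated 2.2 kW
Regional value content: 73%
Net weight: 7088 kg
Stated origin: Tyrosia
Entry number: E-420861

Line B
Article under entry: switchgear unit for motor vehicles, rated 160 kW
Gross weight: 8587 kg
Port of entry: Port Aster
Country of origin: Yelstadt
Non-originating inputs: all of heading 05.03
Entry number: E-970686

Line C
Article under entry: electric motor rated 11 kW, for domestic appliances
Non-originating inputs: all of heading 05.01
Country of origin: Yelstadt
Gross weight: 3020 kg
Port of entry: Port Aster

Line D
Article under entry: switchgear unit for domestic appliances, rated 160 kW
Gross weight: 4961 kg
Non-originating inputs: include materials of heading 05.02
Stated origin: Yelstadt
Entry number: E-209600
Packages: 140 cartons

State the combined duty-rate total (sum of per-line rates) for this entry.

Line A: switchgear unit → 05.02; rated 2.2 kW → 05.02.02; industrial → 05.02.02.03. Scheduled 20%. Tyrosia agreement on 05.02: RVC ≥ 55% → 9% available; preferential 9%. → 9%.
Line B: switchgear unit → 05.02; rated 160 kW → 05.02.01; for motor vehicles → 05.02.01.02. Scheduled 24%. Yelstadt agreement on 05.01.01: 05.02.01.02 not covered; Yelstadt agreement on 05.02.03.01: 05.02.01.02 not covered. → 24%.
Line C: electric motor → 05.03; rated 11 kW → 05.03.03; for domestic appliances → 05.03.03.02. Scheduled 28%. Yelstadt agreement on 05.01.01: 05.03.03.02 not covered; Yelstadt agreement on 05.02.03.01: 05.03.03.02 not covered; anti-dumping (Yelstadt, 05.03): +17%; total 28% + 17% = 45%. → 45%.
Line D: switchgear unit → 05.02; rated 160 kW → 05.02.01; for domestic appliances → 05.02.01.01. Scheduled 6%. Yelstadt agreement on 05.01.01: 05.02.01.01 not covered; Yelstadt agreement on 05.02.03.01: 05.02.01.01 not covered. → 6%.
Sum: 9% + 24% + 45% + 6% = 84%.

84%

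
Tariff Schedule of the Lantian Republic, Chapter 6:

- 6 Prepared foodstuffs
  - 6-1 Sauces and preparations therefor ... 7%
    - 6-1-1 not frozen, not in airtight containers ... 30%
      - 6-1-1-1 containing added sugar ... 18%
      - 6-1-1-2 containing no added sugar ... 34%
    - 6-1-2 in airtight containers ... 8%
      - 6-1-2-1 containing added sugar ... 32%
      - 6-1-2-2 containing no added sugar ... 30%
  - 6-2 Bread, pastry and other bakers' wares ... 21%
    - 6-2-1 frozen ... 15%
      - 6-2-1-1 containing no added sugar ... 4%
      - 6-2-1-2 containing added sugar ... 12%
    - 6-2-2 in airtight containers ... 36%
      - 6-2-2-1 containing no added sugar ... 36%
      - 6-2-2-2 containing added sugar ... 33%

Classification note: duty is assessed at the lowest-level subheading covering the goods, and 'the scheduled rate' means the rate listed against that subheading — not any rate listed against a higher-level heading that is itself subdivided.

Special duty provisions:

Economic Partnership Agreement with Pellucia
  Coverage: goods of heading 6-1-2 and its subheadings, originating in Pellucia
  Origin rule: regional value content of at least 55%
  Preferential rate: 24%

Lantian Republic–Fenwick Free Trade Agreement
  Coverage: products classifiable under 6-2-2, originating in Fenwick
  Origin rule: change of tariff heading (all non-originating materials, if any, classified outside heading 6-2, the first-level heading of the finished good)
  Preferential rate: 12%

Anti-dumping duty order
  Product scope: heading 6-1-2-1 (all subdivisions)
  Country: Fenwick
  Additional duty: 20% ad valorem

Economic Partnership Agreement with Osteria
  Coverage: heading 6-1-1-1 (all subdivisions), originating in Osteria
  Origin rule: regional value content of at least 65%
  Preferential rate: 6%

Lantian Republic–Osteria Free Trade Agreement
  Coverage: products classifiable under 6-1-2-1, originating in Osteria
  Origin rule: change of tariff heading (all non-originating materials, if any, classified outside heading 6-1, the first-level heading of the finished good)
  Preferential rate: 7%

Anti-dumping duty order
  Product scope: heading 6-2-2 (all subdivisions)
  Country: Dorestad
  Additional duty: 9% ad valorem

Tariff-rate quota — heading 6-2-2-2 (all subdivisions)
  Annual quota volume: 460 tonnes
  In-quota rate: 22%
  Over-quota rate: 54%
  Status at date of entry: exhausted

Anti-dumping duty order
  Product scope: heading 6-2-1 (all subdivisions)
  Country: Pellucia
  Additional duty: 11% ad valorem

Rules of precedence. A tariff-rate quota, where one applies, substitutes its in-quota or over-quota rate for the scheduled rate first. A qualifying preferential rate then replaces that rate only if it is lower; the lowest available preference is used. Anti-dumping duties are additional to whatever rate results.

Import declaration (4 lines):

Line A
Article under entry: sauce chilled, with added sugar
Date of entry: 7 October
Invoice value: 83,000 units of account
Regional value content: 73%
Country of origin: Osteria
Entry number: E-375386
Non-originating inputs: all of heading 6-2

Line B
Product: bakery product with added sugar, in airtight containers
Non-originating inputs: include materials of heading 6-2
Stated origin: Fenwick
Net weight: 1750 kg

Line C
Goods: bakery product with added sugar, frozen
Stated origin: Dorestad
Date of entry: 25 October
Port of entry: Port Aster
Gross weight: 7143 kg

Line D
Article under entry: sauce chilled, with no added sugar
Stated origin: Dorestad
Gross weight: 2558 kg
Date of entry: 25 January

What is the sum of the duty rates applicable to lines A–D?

106%

Line A: sauce → 6-1; chilled → 6-1-1; with added sugar → 6-1-1-1. Scheduled 18%. Osteria agreement on 6-1-1-1: RVC ≥ 65% → 6% available; Osteria agreement on 6-1-2-1: 6-1-1-1 not covered; preferential 6%. → 6%.
Line B: bakery product → 6-2; in airtight containers → 6-2-2; with added sugar → 6-2-2-2. Scheduled 33%. quota on 6-2-2-2 exhausted → over-quota 54%; Fenwick agreement on 6-2-2: CTH not met. → 54%.
Line C: bakery product → 6-2; frozen → 6-2-1; with added sugar → 6-2-1-2. Scheduled 12%. No special measure applies. → 12%.
Line D: sauce → 6-1; chilled → 6-1-1; with no added sugar → 6-1-1-2. Scheduled 34%. No special measure applies. → 34%.
Sum: 6% + 54% + 12% + 34% = 106%.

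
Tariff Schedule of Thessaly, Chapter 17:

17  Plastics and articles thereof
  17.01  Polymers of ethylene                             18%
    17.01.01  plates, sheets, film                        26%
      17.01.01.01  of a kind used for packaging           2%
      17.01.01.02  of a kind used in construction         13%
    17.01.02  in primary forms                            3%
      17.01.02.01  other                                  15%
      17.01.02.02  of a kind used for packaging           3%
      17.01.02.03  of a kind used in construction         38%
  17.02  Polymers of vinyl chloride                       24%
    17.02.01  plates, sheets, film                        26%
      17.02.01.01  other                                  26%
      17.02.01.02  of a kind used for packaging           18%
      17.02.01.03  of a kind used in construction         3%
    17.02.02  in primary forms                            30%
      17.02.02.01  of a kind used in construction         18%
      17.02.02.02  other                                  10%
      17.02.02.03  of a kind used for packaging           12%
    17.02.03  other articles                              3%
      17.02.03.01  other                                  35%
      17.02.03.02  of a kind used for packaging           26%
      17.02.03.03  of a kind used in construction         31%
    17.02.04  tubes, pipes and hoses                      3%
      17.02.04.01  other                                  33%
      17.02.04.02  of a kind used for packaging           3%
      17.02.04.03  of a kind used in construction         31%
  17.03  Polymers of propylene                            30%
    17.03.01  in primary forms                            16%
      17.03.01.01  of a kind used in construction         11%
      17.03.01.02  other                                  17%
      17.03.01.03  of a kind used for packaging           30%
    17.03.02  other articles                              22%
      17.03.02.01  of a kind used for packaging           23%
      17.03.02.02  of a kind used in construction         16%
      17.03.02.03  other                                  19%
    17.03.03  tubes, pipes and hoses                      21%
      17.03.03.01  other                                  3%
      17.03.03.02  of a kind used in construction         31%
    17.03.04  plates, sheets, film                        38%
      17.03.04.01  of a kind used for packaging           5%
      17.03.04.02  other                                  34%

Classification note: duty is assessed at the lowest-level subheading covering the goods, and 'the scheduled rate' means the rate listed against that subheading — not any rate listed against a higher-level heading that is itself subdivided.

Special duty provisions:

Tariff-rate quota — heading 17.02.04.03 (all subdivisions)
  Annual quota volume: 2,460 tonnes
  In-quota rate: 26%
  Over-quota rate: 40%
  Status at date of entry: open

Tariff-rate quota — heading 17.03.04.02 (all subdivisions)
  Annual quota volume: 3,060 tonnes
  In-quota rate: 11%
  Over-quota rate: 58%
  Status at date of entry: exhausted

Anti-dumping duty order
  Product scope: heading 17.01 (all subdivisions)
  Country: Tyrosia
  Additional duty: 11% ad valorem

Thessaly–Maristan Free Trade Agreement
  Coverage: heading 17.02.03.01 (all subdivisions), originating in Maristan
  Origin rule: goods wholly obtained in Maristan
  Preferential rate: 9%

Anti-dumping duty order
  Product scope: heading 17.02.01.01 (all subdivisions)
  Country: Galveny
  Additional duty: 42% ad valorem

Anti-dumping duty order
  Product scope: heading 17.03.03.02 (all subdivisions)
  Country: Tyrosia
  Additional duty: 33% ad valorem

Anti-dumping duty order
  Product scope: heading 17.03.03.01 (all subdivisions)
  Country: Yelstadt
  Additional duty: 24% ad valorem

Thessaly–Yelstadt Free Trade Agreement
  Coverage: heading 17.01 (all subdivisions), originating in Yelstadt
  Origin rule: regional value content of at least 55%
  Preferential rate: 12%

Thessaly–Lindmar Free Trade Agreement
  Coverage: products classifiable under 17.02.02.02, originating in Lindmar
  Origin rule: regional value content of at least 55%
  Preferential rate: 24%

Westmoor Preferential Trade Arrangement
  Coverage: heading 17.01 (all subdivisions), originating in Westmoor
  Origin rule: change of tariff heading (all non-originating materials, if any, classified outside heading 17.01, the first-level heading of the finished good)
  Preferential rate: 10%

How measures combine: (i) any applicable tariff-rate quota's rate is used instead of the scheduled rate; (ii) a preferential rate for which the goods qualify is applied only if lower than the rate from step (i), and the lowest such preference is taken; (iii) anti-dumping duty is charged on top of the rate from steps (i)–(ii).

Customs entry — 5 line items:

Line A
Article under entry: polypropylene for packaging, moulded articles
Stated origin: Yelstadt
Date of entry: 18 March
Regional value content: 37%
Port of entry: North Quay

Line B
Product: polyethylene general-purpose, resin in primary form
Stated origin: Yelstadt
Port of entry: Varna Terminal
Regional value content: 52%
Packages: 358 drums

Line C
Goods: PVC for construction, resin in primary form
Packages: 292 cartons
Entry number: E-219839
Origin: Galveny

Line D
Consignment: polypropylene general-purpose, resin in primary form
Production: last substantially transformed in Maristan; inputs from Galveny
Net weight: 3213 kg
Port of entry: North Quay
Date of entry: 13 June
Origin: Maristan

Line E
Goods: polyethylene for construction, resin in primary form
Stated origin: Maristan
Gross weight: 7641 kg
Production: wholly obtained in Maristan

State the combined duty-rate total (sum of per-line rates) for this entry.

Line A: polypropylene → 17.03; moulded articles → 17.03.02; for packaging → 17.03.02.01. Scheduled 23%. Yelstadt agreement on 17.01: 17.03.02.01 not covered. → 23%.
Line B: polyethylene → 17.01; resin in primary form → 17.01.02; general-purpose → 17.01.02.01. Scheduled 15%. Yelstadt agreement on 17.01: RVC < 55%. → 15%.
Line C: PVC → 17.02; resin in primary form → 17.02.02; for construction → 17.02.02.01. Scheduled 18%. No special measure applies. → 18%.
Line D: polypropylene → 17.03; resin in primary form → 17.03.01; general-purpose → 17.03.01.02. Scheduled 17%. Maristan agreement on 17.02.03.01: 17.03.01.02 not covered. → 17%.
Line E: polyethylene → 17.01; resin in primary form → 17.01.02; for construction → 17.01.02.03. Scheduled 38%. Maristan agreement on 17.02.03.01: 17.01.02.03 not covered. → 38%.
Sum: 23% + 15% + 18% + 17% + 38% = 111%.

111%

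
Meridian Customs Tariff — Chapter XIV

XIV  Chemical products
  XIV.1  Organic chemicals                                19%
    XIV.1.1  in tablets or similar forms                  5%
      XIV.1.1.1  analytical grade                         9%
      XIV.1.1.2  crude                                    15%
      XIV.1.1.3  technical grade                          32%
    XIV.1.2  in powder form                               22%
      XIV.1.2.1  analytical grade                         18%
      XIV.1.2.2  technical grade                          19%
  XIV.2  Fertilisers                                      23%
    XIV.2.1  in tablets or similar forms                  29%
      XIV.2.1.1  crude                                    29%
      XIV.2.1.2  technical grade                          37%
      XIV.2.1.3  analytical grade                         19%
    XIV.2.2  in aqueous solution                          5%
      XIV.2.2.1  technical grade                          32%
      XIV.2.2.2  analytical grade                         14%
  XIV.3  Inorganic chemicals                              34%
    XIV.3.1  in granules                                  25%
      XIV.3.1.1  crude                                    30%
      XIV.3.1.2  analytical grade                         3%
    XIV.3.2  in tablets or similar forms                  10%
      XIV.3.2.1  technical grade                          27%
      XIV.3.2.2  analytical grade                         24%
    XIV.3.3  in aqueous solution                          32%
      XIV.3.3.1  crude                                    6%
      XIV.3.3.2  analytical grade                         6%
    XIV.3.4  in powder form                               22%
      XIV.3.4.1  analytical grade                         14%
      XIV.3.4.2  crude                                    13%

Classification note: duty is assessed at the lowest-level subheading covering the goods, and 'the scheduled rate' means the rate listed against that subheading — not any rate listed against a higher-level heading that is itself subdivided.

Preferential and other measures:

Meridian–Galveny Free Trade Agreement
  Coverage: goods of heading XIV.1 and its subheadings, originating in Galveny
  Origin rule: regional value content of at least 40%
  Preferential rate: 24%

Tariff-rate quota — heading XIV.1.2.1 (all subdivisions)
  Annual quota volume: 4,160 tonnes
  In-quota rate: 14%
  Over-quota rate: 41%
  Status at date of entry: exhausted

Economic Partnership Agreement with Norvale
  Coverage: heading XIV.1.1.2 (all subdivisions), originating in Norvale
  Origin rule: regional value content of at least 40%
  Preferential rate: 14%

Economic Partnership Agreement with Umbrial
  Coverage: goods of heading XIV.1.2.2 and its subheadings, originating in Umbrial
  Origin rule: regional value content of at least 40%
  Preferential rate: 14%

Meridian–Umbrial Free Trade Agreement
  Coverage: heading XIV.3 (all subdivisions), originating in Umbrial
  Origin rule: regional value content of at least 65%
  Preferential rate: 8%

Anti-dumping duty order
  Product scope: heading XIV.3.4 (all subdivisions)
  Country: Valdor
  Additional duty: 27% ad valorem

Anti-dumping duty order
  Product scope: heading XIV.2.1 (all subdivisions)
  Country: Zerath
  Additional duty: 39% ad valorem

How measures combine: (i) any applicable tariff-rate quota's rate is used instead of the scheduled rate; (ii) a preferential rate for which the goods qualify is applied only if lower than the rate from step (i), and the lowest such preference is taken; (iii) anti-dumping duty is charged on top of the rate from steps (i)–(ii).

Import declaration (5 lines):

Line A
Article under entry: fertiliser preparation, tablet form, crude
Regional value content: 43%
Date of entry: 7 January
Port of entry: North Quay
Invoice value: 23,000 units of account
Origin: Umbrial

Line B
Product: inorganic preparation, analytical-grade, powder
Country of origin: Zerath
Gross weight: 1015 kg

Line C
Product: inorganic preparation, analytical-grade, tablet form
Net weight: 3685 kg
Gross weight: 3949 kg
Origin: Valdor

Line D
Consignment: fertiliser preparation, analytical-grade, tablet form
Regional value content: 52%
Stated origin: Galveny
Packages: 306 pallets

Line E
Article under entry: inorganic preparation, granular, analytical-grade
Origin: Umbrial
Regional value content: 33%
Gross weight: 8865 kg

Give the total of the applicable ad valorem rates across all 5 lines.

89%

Line A: fertiliser → XIV.2; tablet form → XIV.2.1; crude → XIV.2.1.1. Scheduled 29%. Umbrial agreement on XIV.1.2.2: XIV.2.1.1 not covered; Umbrial agreement on XIV.3: XIV.2.1.1 not covered. → 29%.
Line B: inorganic → XIV.3; powder → XIV.3.4; analytical-grade → XIV.3.4.1. Scheduled 14%. No special measure applies. → 14%.
Line C: inorganic → XIV.3; tablet form → XIV.3.2; analytical-grade → XIV.3.2.2. Scheduled 24%. No special measure applies. → 24%.
Line D: fertiliser → XIV.2; tablet form → XIV.2.1; analytical-grade → XIV.2.1.3. Scheduled 19%. Galveny agreement on XIV.1: XIV.2.1.3 not covered. → 19%.
Line E: inorganic → XIV.3; granular → XIV.3.1; analytical-grade → XIV.3.1.2. Scheduled 3%. Umbrial agreement on XIV.1.2.2: XIV.3.1.2 not covered; Umbrial agreement on XIV.3: RVC < 65%. → 3%.
Sum: 29% + 14% + 24% + 19% + 3% = 89%.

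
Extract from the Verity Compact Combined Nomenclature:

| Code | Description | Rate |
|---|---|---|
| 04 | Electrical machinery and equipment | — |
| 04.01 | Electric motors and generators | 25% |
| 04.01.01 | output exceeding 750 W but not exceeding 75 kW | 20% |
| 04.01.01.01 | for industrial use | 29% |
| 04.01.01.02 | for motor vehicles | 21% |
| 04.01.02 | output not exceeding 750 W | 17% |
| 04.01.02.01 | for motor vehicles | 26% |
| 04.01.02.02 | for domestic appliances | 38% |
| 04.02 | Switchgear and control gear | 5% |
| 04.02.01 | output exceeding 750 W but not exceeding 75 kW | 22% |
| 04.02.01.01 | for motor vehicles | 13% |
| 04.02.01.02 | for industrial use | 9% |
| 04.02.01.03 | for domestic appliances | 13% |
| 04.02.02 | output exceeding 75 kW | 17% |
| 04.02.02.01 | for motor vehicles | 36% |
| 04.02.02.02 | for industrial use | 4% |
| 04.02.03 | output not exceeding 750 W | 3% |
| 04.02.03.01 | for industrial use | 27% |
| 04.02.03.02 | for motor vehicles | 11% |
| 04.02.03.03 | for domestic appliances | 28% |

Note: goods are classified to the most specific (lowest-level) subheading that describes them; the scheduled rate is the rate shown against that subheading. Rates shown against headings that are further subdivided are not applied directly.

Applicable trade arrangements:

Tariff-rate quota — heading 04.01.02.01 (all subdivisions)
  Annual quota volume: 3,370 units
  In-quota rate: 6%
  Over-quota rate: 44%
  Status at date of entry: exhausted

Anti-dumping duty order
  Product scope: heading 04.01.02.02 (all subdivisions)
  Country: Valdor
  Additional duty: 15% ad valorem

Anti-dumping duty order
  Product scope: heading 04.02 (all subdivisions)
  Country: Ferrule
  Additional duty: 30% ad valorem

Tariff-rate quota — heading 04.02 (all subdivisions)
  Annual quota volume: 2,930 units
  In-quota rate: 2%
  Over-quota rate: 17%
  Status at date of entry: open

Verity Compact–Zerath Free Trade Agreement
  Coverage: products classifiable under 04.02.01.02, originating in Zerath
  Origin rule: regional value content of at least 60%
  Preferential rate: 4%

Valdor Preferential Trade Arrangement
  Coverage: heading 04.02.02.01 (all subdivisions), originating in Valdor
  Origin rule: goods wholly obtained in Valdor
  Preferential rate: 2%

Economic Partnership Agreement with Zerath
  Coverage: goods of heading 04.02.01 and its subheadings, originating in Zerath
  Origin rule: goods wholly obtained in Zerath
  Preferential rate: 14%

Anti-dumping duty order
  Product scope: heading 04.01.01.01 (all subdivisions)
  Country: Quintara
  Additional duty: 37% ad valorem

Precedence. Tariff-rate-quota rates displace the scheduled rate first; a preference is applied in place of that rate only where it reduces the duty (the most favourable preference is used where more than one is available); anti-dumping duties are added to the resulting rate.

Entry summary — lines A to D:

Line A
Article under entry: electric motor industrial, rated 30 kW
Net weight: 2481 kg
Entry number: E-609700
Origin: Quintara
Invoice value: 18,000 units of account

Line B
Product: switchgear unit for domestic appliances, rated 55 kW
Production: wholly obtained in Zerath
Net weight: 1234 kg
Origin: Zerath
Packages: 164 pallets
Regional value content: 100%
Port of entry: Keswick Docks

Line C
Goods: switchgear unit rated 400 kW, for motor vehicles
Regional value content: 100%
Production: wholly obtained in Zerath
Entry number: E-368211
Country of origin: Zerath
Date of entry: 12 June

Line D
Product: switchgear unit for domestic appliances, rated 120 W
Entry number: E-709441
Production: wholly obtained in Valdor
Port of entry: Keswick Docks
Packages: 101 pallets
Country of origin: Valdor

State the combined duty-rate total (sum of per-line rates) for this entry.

Line A: electric motor → 04.01; rated 30 kW → 04.01.01; industrial → 04.01.01.01. Scheduled 29%. anti-dumping (Quintara, 04.01.01.01): +37%; total 29% + 37% = 66%. → 66%.
Line B: switchgear unit → 04.02; rated 55 kW → 04.02.01; for domestic appliances → 04.02.01.03. Scheduled 13%. quota on 04.02 open → in-quota 2%; Zerath agreement on 04.02.01.02: 04.02.01.03 not covered; Zerath agreement on 04.02.01: wholly obtained → 14% available; preference 14% not lower than 2% → no reduction. → 2%.
Line C: switchgear unit → 04.02; rated 400 kW → 04.02.02; for motor vehicles → 04.02.02.01. Scheduled 36%. quota on 04.02 open → in-quota 2%; Zerath agreement on 04.02.01.02: 04.02.02.01 not covered; Zerath agreement on 04.02.01: 04.02.02.01 not covered. → 2%.
Line D: switchgear unit → 04.02; rated 120 W → 04.02.03; for domestic appliances → 04.02.03.03. Scheduled 28%. quota on 04.02 open → in-quota 2%; Valdor agreement on 04.02.02.01: 04.02.03.03 not covered. → 2%.
Sum: 66% + 2% + 2% + 2% = 72%.

72%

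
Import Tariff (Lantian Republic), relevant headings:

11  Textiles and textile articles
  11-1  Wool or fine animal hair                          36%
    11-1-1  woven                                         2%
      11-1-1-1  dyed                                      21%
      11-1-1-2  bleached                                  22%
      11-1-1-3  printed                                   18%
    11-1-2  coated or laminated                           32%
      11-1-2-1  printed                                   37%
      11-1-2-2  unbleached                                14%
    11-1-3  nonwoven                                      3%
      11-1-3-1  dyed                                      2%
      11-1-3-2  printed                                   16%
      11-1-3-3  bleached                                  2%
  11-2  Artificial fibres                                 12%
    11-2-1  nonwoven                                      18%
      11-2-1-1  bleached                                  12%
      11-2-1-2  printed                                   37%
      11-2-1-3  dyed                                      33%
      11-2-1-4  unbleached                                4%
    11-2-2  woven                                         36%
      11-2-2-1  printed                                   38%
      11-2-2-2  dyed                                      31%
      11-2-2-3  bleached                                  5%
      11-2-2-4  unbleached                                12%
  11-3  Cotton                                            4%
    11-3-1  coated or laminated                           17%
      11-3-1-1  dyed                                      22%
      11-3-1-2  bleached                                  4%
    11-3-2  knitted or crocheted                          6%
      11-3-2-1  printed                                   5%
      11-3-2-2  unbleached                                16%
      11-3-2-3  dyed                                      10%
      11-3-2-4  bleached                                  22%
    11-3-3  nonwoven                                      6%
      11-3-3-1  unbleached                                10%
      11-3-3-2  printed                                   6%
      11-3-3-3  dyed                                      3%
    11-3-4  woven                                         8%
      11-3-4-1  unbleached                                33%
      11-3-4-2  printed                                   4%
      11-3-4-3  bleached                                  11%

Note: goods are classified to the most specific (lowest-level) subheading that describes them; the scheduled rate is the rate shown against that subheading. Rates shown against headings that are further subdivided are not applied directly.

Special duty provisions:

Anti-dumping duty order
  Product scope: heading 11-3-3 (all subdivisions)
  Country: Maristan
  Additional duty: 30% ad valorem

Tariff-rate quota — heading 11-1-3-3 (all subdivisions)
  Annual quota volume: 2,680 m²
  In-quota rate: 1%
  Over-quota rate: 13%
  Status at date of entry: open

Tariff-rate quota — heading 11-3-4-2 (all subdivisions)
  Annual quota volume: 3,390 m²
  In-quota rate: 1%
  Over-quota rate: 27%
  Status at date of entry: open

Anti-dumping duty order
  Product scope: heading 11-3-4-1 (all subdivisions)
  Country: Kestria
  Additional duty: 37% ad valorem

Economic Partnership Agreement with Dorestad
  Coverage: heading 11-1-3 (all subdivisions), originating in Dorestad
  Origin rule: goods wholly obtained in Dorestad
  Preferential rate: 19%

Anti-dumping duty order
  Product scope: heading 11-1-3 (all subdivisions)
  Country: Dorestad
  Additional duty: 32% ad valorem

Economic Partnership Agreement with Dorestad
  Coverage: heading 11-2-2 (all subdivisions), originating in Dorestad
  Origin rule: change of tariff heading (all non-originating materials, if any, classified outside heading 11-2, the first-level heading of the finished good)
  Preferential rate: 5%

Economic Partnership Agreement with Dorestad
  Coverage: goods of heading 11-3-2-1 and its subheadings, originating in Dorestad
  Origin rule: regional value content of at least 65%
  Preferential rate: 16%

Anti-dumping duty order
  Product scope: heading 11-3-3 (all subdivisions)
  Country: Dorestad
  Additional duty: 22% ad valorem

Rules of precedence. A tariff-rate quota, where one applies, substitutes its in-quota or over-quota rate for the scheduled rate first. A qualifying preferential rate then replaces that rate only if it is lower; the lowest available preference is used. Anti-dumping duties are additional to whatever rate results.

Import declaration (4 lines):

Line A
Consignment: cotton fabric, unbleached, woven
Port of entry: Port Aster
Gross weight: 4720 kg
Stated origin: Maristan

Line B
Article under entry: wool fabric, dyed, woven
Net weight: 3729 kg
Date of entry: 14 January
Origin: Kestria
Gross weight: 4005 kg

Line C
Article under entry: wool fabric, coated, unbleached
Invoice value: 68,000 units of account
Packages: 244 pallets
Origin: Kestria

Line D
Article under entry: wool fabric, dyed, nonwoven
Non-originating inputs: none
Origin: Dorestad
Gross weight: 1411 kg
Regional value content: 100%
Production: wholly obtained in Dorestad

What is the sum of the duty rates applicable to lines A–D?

Line A: cotton → 11-3; woven → 11-3-4; unbleached → 11-3-4-1. Scheduled 33%. No special measure applies. → 33%.
Line B: wool → 11-1; woven → 11-1-1; dyed → 11-1-1-1. Scheduled 21%. No special measure applies. → 21%.
Line C: wool → 11-1; coated → 11-1-2; unbleached → 11-1-2-2. Scheduled 14%. No special measure applies. → 14%.
Line D: wool → 11-1; nonwoven → 11-1-3; dyed → 11-1-3-1. Scheduled 2%. Dorestad agreement on 11-1-3: wholly obtained → 19% available; Dorestad agreement on 11-2-2: 11-1-3-1 not covered; Dorestad agreement on 11-3-2-1: 11-1-3-1 not covered; preference 19% not lower than 2% → no reduction; anti-dumping (Dorestad, 11-1-3): +32%; total 2% + 32% = 34%. → 34%.
Sum: 33% + 21% + 14% + 34% = 102%.

102%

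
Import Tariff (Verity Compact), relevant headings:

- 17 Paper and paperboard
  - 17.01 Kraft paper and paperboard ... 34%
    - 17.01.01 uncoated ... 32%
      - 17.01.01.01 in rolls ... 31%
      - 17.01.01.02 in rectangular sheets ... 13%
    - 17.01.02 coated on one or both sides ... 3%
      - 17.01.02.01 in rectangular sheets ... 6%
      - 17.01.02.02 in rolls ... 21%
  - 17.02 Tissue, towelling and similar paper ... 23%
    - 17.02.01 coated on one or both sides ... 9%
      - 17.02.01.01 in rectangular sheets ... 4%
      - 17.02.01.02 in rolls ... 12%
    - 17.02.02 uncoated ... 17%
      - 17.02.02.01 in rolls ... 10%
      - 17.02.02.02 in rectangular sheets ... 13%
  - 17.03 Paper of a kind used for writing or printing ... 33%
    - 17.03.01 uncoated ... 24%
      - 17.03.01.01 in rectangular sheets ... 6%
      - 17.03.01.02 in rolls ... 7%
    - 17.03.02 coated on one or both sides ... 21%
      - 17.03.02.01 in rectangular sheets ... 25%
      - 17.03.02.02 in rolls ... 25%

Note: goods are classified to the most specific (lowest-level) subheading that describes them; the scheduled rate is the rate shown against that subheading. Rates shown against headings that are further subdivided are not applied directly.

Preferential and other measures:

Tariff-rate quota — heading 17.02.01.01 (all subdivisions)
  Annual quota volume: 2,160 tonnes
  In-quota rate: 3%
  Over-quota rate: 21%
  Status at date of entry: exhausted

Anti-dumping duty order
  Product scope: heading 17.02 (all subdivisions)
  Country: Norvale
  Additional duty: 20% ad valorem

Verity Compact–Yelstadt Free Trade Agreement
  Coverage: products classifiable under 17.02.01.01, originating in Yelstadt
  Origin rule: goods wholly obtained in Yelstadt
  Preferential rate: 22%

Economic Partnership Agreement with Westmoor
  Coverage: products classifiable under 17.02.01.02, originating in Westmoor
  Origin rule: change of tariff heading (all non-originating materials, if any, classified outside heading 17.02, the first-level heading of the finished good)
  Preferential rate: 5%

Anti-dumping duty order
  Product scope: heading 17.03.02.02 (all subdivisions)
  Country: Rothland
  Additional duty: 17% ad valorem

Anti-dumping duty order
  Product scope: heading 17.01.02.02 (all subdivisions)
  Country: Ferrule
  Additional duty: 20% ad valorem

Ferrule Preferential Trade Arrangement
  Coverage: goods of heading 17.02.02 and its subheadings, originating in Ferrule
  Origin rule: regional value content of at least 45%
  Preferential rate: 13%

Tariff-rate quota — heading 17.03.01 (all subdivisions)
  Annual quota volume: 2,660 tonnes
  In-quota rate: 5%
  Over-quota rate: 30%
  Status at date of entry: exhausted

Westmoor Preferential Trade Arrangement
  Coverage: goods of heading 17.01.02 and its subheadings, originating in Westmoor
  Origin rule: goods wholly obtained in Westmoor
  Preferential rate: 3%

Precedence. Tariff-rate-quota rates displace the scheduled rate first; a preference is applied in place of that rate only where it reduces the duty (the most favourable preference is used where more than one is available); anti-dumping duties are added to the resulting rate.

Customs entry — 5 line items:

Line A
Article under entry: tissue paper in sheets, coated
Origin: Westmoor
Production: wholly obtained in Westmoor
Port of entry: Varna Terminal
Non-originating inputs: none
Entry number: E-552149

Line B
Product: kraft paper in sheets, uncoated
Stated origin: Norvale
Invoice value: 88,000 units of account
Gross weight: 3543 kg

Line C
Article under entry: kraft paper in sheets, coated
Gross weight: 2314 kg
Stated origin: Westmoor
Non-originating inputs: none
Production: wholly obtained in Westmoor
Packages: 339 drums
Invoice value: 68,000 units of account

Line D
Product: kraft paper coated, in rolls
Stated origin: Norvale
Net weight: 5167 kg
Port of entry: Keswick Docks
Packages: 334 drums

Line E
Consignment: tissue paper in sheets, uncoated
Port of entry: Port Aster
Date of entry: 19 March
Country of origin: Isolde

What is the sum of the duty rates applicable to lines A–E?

71%

Line A: tissue paper → 17.02; coated → 17.02.01; in sheets → 17.02.01.01. Scheduled 4%. quota on 17.02.01.01 exhausted → over-quota 21%; Westmoor agreement on 17.02.01.02: 17.02.01.01 not covered; Westmoor agreement on 17.01.02: 17.02.01.01 not covered. → 21%.
Line B: kraft paper → 17.01; uncoated → 17.01.01; in sheets → 17.01.01.02. Scheduled 13%. No special measure applies. → 13%.
Line C: kraft paper → 17.01; coated → 17.01.02; in sheets → 17.01.02.01. Scheduled 6%. Westmoor agreement on 17.02.01.02: 17.01.02.01 not covered; Westmoor agreement on 17.01.02: wholly obtained → 3% available; preferential 3%. → 3%.
Line D: kraft paper → 17.01; coated → 17.01.02; in rolls → 17.01.02.02. Scheduled 21%. No special measure applies. → 21%.
Line E: tissue paper → 17.02; uncoated → 17.02.02; in sheets → 17.02.02.02. Scheduled 13%. No special measure applies. → 13%.
Sum: 21% + 13% + 3% + 21% + 13% = 71%.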